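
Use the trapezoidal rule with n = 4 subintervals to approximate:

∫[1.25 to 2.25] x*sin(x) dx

f(x) = x*sin(x)
a = 1.25, b = 2.25, n = 4
h = (b - a)/n = 0.250000

Trapezoidal rule: (h/2)[f(x₀) + 2f(x₁) + 2f(x₂) + ... + f(xₙ)]

x_0 = 1.2500, f(x_0) = 1.186231, coefficient = 1
x_1 = 1.5000, f(x_1) = 1.496242, coefficient = 2
x_2 = 1.7500, f(x_2) = 1.721975, coefficient = 2
x_3 = 2.0000, f(x_3) = 1.818595, coefficient = 2
x_4 = 2.2500, f(x_4) = 1.750665, coefficient = 1

I ≈ (0.250000/2) × 13.010521 = 1.626315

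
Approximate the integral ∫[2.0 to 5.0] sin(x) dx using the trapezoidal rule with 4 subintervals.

f(x) = sin(x)
a = 2.0, b = 5.0, n = 4
h = (b - a)/n = 0.750000

Trapezoidal rule: (h/2)[f(x₀) + 2f(x₁) + 2f(x₂) + ... + f(xₙ)]

x_0 = 2.0000, f(x_0) = 0.909297, coefficient = 1
x_1 = 2.7500, f(x_1) = 0.381661, coefficient = 2
x_2 = 3.5000, f(x_2) = -0.350783, coefficient = 2
x_3 = 4.2500, f(x_3) = -0.894989, coefficient = 2
x_4 = 5.0000, f(x_4) = -0.958924, coefficient = 1

I ≈ (0.750000/2) × -1.777850 = -0.666694
Exact value: -0.699809
Error: 0.033115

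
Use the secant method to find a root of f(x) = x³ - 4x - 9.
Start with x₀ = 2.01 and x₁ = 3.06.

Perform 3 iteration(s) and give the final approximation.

f(x) = x³ - 4x - 9
x₀ = 2.01, x₁ = 3.06

Secant formula: x_{n+1} = x_n - f(x_n)(x_n - x_{n-1})/(f(x_n) - f(x_{n-1}))

Iteration 1:
  f(2.010000) = -8.919399
  f(3.060000) = 7.412616
  x_2 = 3.060000 - 7.412616×(3.060000 - 2.010000)/(7.412616 - (-8.919399))
       = 2.583436
Iteration 2:
  f(3.060000) = 7.412616
  f(2.583436) = -2.091523
  x_3 = 2.583436 - (-2.091523)×(2.583436 - 3.060000)/(-2.091523 - 7.412616)
       = 2.688311
Iteration 3:
  f(2.583436) = -2.091523
  f(2.688311) = -0.324778
  x_4 = 2.688311 - (-0.324778)×(2.688311 - 2.583436)/(-0.324778 - (-2.091523))
       = 2.707590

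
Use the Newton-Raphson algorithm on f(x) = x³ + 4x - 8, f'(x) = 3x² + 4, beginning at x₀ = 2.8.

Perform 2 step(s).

f(x) = x³ + 4x - 8
f'(x) = 3x² + 4
x₀ = 2.8

Newton-Raphson formula: x_{n+1} = x_n - f(x_n)/f'(x_n)

Iteration 1:
  f(2.800000) = 25.152000
  f'(2.800000) = 27.520000
  x_1 = 2.800000 - 25.152000/27.520000 = 1.886047
Iteration 2:
  f(1.886047) = 6.253177
  f'(1.886047) = 14.671514
  x_2 = 1.886047 - 6.253177/14.671514 = 1.459834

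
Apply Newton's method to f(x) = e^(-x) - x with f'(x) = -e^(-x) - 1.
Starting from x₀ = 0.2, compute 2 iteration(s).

f(x) = e^(-x) - x
f'(x) = -e^(-x) - 1
x₀ = 0.2

Newton-Raphson formula: x_{n+1} = x_n - f(x_n)/f'(x_n)

Iteration 1:
  f(0.200000) = 0.618731
  f'(0.200000) = -1.818731
  x_1 = 0.200000 - 0.618731/(-1.818731) = 0.540199
Iteration 2:
  f(0.540199) = 0.042433
  f'(0.540199) = -1.582632
  x_2 = 0.540199 - 0.042433/(-1.582632) = 0.567011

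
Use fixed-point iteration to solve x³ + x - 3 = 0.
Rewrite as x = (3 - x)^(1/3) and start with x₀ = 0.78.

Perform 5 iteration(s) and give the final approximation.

Equation: x³ + x - 3 = 0
Fixed-point form: x = (3 - x)^(1/3)
x₀ = 0.78

x_1 = g(0.780000) = 1.304521
x_2 = g(1.304521) = 1.192424
x_3 = g(1.192424) = 1.218145
x_4 = g(1.218145) = 1.212339
x_5 = g(1.212339) = 1.213654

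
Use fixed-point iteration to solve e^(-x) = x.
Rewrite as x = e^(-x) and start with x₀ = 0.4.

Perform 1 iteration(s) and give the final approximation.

Equation: e^(-x) = x
Fixed-point form: x = e^(-x)
x₀ = 0.4

x_1 = g(0.400000) = 0.670320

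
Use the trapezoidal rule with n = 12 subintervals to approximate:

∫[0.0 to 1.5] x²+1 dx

f(x) = x²+1
a = 0.0, b = 1.5, n = 12
h = (b - a)/n = 0.125000

Trapezoidal rule: (h/2)[f(x₀) + 2f(x₁) + 2f(x₂) + ... + f(xₙ)]

x_0 = 0.0000, f(x_0) = 1.000000, coefficient = 1
x_1 = 0.1250, f(x_1) = 1.015625, coefficient = 2
x_2 = 0.2500, f(x_2) = 1.062500, coefficient = 2
x_3 = 0.3750, f(x_3) = 1.140625, coefficient = 2
x_4 = 0.5000, f(x_4) = 1.250000, coefficient = 2
x_5 = 0.6250, f(x_5) = 1.390625, coefficient = 2
x_6 = 0.7500, f(x_6) = 1.562500, coefficient = 2
x_7 = 0.8750, f(x_7) = 1.765625, coefficient = 2
x_8 = 1.0000, f(x_8) = 2.000000, coefficient = 2
x_9 = 1.1250, f(x_9) = 2.265625, coefficient = 2
x_10 = 1.2500, f(x_10) = 2.562500, coefficient = 2
x_11 = 1.3750, f(x_11) = 2.890625, coefficient = 2
x_12 = 1.5000, f(x_12) = 3.250000, coefficient = 1

I ≈ (0.125000/2) × 42.062500 = 2.628906
Exact value: 2.625000
Error: 0.003906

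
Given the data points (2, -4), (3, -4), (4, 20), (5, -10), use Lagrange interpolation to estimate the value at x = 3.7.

Lagrange interpolation formula:
P(x) = Σ yᵢ × Lᵢ(x)
where Lᵢ(x) = Π_{j≠i} (x - xⱼ)/(xᵢ - xⱼ)

L_0(3.7) = (3.7 - 3)/(2 - 3) × (3.7 - 4)/(2 - 4) × (3.7 - 5)/(2 - 5) = -0.045500
L_1(3.7) = (3.7 - 2)/(3 - 2) × (3.7 - 4)/(3 - 4) × (3.7 - 5)/(3 - 5) = 0.331500
L_2(3.7) = (3.7 - 2)/(4 - 2) × (3.7 - 3)/(4 - 3) × (3.7 - 5)/(4 - 5) = 0.773500
L_3(3.7) = (3.7 - 2)/(5 - 2) × (3.7 - 3)/(5 - 3) × (3.7 - 4)/(5 - 4) = -0.059500

P(3.7) = (-4)×L_0(3.7) + (-4)×L_1(3.7) + 20×L_2(3.7) + (-10)×L_3(3.7)
P(3.7) = 14.921000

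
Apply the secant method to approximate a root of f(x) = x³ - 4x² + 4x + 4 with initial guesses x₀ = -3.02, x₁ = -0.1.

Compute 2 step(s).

f(x) = x³ - 4x² + 4x + 4
x₀ = -3.02, x₁ = -0.1

Secant formula: x_{n+1} = x_n - f(x_n)(x_n - x_{n-1})/(f(x_n) - f(x_{n-1}))

Iteration 1:
  f(-3.020000) = -72.105208
  f(-0.100000) = 3.559000
  x_2 = -0.100000 - 3.559000×(-0.100000 - (-3.020000))/(3.559000 - (-72.105208))
       = -0.237347
Iteration 2:
  f(-0.100000) = 3.559000
  f(-0.237347) = 2.811905
  x_3 = -0.237347 - 2.811905×(-0.237347 - (-0.100000))/(2.811905 - 3.559000)
       = -0.754293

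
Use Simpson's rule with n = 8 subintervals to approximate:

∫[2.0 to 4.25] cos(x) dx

f(x) = cos(x)
a = 2.0, b = 4.25, n = 8
h = (b - a)/n = 0.281250

Simpson's rule: (h/3)[f(x₀) + 4f(x₁) + 2f(x₂) + ... + f(xₙ)]

x_0 = 2.0000, f(x_0) = -0.416147, coefficient = 1
x_1 = 2.2812, f(x_1) = -0.652178, coefficient = 4
x_2 = 2.5625, f(x_2) = -0.836960, coefficient = 2
x_3 = 2.8438, f(x_3) = -0.955972, coefficient = 4
x_4 = 3.1250, f(x_4) = -0.999862, coefficient = 2
x_5 = 3.4062, f(x_5) = -0.965182, coefficient = 4
x_6 = 3.6875, f(x_6) = -0.854657, coefficient = 2
x_7 = 3.9688, f(x_7) = -0.676971, coefficient = 4
x_8 = 4.2500, f(x_8) = -0.446087, coefficient = 1

I ≈ (0.281250/3) × -19.246401 = -1.804350
Exact value: -1.804287
Error: 0.000063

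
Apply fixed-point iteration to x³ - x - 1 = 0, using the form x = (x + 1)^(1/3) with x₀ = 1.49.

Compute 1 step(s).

Equation: x³ - x - 1 = 0
Fixed-point form: x = (x + 1)^(1/3)
x₀ = 1.49

x_1 = g(1.490000) = 1.355397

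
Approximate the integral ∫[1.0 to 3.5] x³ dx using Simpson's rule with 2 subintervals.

f(x) = x³
a = 1.0, b = 3.5, n = 2
h = (b - a)/n = 1.250000

Simpson's rule: (h/3)[f(x₀) + 4f(x₁) + 2f(x₂) + ... + f(xₙ)]

x_0 = 1.0000, f(x_0) = 1.000000, coefficient = 1
x_1 = 2.2500, f(x_1) = 11.390625, coefficient = 4
x_2 = 3.5000, f(x_2) = 42.875000, coefficient = 1

I ≈ (1.250000/3) × 89.437500 = 37.265625
Exact value: 37.265625
Error: 0.000000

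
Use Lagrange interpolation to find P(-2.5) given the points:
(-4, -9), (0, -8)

Lagrange interpolation formula:
P(x) = Σ yᵢ × Lᵢ(x)
where Lᵢ(x) = Π_{j≠i} (x - xⱼ)/(xᵢ - xⱼ)

L_0(-2.5) = (-2.5 - 0)/(-4 - 0) = 0.625000
L_1(-2.5) = (-2.5 - (-4))/(0 - (-4)) = 0.375000

P(-2.5) = (-9)×L_0(-2.5) + (-8)×L_1(-2.5)
P(-2.5) = -8.625000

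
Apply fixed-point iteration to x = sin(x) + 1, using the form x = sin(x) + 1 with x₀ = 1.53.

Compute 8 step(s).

Equation: x = sin(x) + 1
Fixed-point form: x = sin(x) + 1
x₀ = 1.53

x_1 = g(1.530000) = 1.999168
x_2 = g(1.999168) = 1.909643
x_3 = g(1.909643) = 1.943139
x_4 = g(1.943139) = 1.931478
x_5 = g(1.931478) = 1.935657
x_6 = g(1.935657) = 1.934174
x_7 = g(1.934174) = 1.934702
x_8 = g(1.934702) = 1.934514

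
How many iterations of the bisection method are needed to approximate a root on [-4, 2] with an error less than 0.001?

We need (b-a)/2^n ≤ 0.001
(2 - (-4))/2^n ≤ 0.001
6/2^n ≤ 0.001
2^n ≥ 6000
n ≥ log₂(6000) = 12.55
n ≥ 13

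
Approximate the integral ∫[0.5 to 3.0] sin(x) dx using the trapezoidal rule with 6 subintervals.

f(x) = sin(x)
a = 0.5, b = 3.0, n = 6
h = (b - a)/n = 0.416667

Trapezoidal rule: (h/2)[f(x₀) + 2f(x₁) + 2f(x₂) + ... + f(xₙ)]

x_0 = 0.5000, f(x_0) = 0.479426, coefficient = 1
x_1 = 0.9167, f(x_1) = 0.793578, coefficient = 2
x_2 = 1.3333, f(x_2) = 0.971938, coefficient = 2
x_3 = 1.7500, f(x_3) = 0.983986, coefficient = 2
x_4 = 2.1667, f(x_4) = 0.827660, coefficient = 2
x_5 = 2.5833, f(x_5) = 0.529711, coefficient = 2
x_6 = 3.0000, f(x_6) = 0.141120, coefficient = 1

I ≈ (0.416667/2) × 8.834291 = 1.840477
Exact value: 1.867575
Error: 0.027098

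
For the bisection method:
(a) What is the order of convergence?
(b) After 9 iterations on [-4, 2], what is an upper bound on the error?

(a) Bisection has linear (order 1) convergence; the error is halved each step.

(b) Error bound = (b-a)/2^n = (2 - (-4))/2^{9}
    = 6/2^{9}

(a) 1 (linear); (b) error ≤ 1.17e-02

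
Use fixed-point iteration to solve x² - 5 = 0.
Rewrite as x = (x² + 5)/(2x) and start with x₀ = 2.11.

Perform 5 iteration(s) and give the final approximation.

Equation: x² - 5 = 0
Fixed-point form: x = (x² + 5)/(2x)
x₀ = 2.11

x_1 = g(2.110000) = 2.239834
x_2 = g(2.239834) = 2.236071
x_3 = g(2.236071) = 2.236068
x_4 = g(2.236068) = 2.236068
x_5 = g(2.236068) = 2.236068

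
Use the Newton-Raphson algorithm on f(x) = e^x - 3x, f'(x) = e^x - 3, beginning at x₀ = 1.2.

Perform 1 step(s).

f(x) = e^x - 3x
f'(x) = e^x - 3
x₀ = 1.2

Newton-Raphson formula: x_{n+1} = x_n - f(x_n)/f'(x_n)

Iteration 1:
  f(1.200000) = -0.279883
  f'(1.200000) = 0.320117
  x_1 = 1.200000 - (-0.279883)/0.320117 = 2.074315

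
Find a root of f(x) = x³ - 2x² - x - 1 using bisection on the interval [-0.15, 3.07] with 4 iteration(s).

f(x) = x³ - 2x² - x - 1
Initial interval: [-0.15, 3.07]

Iteration 1:
  c_1 = (-0.150000 + 3.070000)/2 = 1.460000
  f(c_1) = f(1.460000) = -3.611064
  f(a) × f(c) ≥ 0, new interval: [1.460000, 3.070000]
Iteration 2:
  c_2 = (1.460000 + 3.070000)/2 = 2.265000
  f(c_2) = f(2.265000) = -1.905490
  f(a) × f(c) ≥ 0, new interval: [2.265000, 3.070000]
Iteration 3:
  c_3 = (2.265000 + 3.070000)/2 = 2.667500
  f(c_3) = f(2.667500) = 1.082134
  f(a) × f(c) < 0, new interval: [2.265000, 2.667500]
Iteration 4:
  c_4 = (2.265000 + 2.667500)/2 = 2.466250
  f(c_4) = f(2.466250) = -0.630336
  f(a) × f(c) ≥ 0, new interval: [2.466250, 2.667500]

After 4 iteration(s), the approximation is c_4 = 2.466250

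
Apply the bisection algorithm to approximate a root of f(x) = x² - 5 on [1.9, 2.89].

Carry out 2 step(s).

f(x) = x² - 5
Initial interval: [1.9, 2.89]

Iteration 1:
  c_1 = (1.900000 + 2.890000)/2 = 2.395000
  f(c_1) = f(2.395000) = 0.736025
  f(a) × f(c) < 0, new interval: [1.900000, 2.395000]
Iteration 2:
  c_2 = (1.900000 + 2.395000)/2 = 2.147500
  f(c_2) = f(2.147500) = -0.388244
  f(a) × f(c) ≥ 0, new interval: [2.147500, 2.395000]

After 2 iteration(s), the approximation is c_2 = 2.147500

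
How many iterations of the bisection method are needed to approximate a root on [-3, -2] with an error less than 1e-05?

We need (b-a)/2^n ≤ 1e-05
(-2 - (-3))/2^n ≤ 1e-05
1/2^n ≤ 1e-05
2^n ≥ 100000
n ≥ log₂(100000) = 16.61
n ≥ 17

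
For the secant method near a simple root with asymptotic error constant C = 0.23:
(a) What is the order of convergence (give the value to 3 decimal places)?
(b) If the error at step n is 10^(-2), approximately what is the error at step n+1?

(a) Secant method has superlinear convergence with order φ = (1+√5)/2 ≈ 1.618.
    This means |e_{n+1}| ≈ C|e_n|^1.618.

(b) With |e_n| = 10^(-2) and C = 0.23:
    |e_{n+1}| ≈ 0.23 × (10^(-2))^1.618 = 0.23 × 10^(-3.24)

(a) ≈ 1.618 (golden ratio); (b) |e_{n+1}| ≈ 1.336e-04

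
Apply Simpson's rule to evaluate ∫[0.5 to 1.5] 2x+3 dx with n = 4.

f(x) = 2x+3
a = 0.5, b = 1.5, n = 4
h = (b - a)/n = 0.250000

Simpson's rule: (h/3)[f(x₀) + 4f(x₁) + 2f(x₂) + ... + f(xₙ)]

x_0 = 0.5000, f(x_0) = 4.000000, coefficient = 1
x_1 = 0.7500, f(x_1) = 4.500000, coefficient = 4
x_2 = 1.0000, f(x_2) = 5.000000, coefficient = 2
x_3 = 1.2500, f(x_3) = 5.500000, coefficient = 4
x_4 = 1.5000, f(x_4) = 6.000000, coefficient = 1

I ≈ (0.250000/3) × 60.000000 = 5.000000
Exact value: 5.000000
Error: 0.000000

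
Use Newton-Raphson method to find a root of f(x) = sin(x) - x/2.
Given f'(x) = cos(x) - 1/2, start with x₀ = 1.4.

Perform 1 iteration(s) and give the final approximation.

f(x) = sin(x) - x/2
f'(x) = cos(x) - 1/2
x₀ = 1.4

Newton-Raphson formula: x_{n+1} = x_n - f(x_n)/f'(x_n)

Iteration 1:
  f(1.400000) = 0.285450
  f'(1.400000) = -0.330033
  x_1 = 1.400000 - 0.285450/(-0.330033) = 2.264913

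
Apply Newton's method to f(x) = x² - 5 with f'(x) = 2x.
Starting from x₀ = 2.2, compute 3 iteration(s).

f(x) = x² - 5
f'(x) = 2x
x₀ = 2.2

Newton-Raphson formula: x_{n+1} = x_n - f(x_n)/f'(x_n)

Iteration 1:
  f(2.200000) = -0.160000
  f'(2.200000) = 4.400000
  x_1 = 2.200000 - (-0.160000)/4.400000 = 2.236364
Iteration 2:
  f(2.236364) = 0.001322
  f'(2.236364) = 4.472727
  x_2 = 2.236364 - 0.001322/4.472727 = 2.236068
Iteration 3:
  f(2.236068) = 0.000000
  f'(2.236068) = 4.472136
  x_3 = 2.236068 - 0.000000/4.472136 = 2.236068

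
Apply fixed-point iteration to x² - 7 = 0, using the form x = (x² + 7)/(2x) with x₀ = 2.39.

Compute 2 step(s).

Equation: x² - 7 = 0
Fixed-point form: x = (x² + 7)/(2x)
x₀ = 2.39

x_1 = g(2.390000) = 2.659435
x_2 = g(2.659435) = 2.645787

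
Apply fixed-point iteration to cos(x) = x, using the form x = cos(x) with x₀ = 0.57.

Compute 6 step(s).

Equation: cos(x) = x
Fixed-point form: x = cos(x)
x₀ = 0.57

x_1 = g(0.570000) = 0.841901
x_2 = g(0.841901) = 0.666046
x_3 = g(0.666046) = 0.786271
x_4 = g(0.786271) = 0.706489
x_5 = g(0.706489) = 0.760646
x_6 = g(0.760646) = 0.724391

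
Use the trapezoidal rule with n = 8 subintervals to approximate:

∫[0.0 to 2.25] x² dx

f(x) = x²
a = 0.0, b = 2.25, n = 8
h = (b - a)/n = 0.281250

Trapezoidal rule: (h/2)[f(x₀) + 2f(x₁) + 2f(x₂) + ... + f(xₙ)]

x_0 = 0.0000, f(x_0) = 0.000000, coefficient = 1
x_1 = 0.2812, f(x_1) = 0.079102, coefficient = 2
x_2 = 0.5625, f(x_2) = 0.316406, coefficient = 2
x_3 = 0.8438, f(x_3) = 0.711914, coefficient = 2
x_4 = 1.1250, f(x_4) = 1.265625, coefficient = 2
x_5 = 1.4062, f(x_5) = 1.977539, coefficient = 2
x_6 = 1.6875, f(x_6) = 2.847656, coefficient = 2
x_7 = 1.9688, f(x_7) = 3.875977, coefficient = 2
x_8 = 2.2500, f(x_8) = 5.062500, coefficient = 1

I ≈ (0.281250/2) × 27.210938 = 3.826538
Exact value: 3.796875
Error: 0.029663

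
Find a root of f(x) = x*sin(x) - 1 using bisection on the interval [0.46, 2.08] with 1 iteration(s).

f(x) = x*sin(x) - 1
Initial interval: [0.46, 2.08]

Iteration 1:
  c_1 = (0.460000 + 2.080000)/2 = 1.270000
  f(c_1) = f(1.270000) = 0.212978
  f(a) × f(c) < 0, new interval: [0.460000, 1.270000]

After 1 iteration(s), the approximation is c_1 = 1.270000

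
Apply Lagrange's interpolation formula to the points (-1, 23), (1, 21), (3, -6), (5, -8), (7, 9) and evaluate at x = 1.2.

Lagrange interpolation formula:
P(x) = Σ yᵢ × Lᵢ(x)
where Lᵢ(x) = Π_{j≠i} (x - xⱼ)/(xᵢ - xⱼ)

L_0(1.2) = (1.2 - 1)/(-1 - 1) × (1.2 - 3)/(-1 - 3) × (1.2 - 5)/(-1 - 5) × (1.2 - 7)/(-1 - 7) = -0.020662
L_1(1.2) = (1.2 - (-1))/(1 - (-1)) × (1.2 - 3)/(1 - 3) × (1.2 - 5)/(1 - 5) × (1.2 - 7)/(1 - 7) = 0.909150
L_2(1.2) = (1.2 - (-1))/(3 - (-1)) × (1.2 - 1)/(3 - 1) × (1.2 - 5)/(3 - 5) × (1.2 - 7)/(3 - 7) = 0.151525
L_3(1.2) = (1.2 - (-1))/(5 - (-1)) × (1.2 - 1)/(5 - 1) × (1.2 - 3)/(5 - 3) × (1.2 - 7)/(5 - 7) = -0.047850
L_4(1.2) = (1.2 - (-1))/(7 - (-1)) × (1.2 - 1)/(7 - 1) × (1.2 - 3)/(7 - 3) × (1.2 - 5)/(7 - 5) = 0.007837

P(1.2) = 23×L_0(1.2) + 21×L_1(1.2) + (-6)×L_2(1.2) + (-8)×L_3(1.2) + 9×L_4(1.2)
P(1.2) = 18.161100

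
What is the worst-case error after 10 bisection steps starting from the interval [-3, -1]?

Bisection error bound: |error| ≤ (b-a)/2^n
|error| ≤ (-1 - (-3))/2^10 = 2/2^10
|error| ≤ 0.0019531250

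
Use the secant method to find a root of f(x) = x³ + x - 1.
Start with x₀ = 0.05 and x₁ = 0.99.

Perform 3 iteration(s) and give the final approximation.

f(x) = x³ + x - 1
x₀ = 0.05, x₁ = 0.99

Secant formula: x_{n+1} = x_n - f(x_n)(x_n - x_{n-1})/(f(x_n) - f(x_{n-1}))

Iteration 1:
  f(0.050000) = -0.949875
  f(0.990000) = 0.960299
  x_2 = 0.990000 - 0.960299×(0.990000 - 0.050000)/(0.960299 - (-0.949875))
       = 0.517435
Iteration 2:
  f(0.990000) = 0.960299
  f(0.517435) = -0.344027
  x_3 = 0.517435 - (-0.344027)×(0.517435 - 0.990000)/(-0.344027 - 0.960299)
       = 0.642078
Iteration 3:
  f(0.517435) = -0.344027
  f(0.642078) = -0.093216
  x_4 = 0.642078 - (-0.093216)×(0.642078 - 0.517435)/(-0.093216 - (-0.344027))
       = 0.688403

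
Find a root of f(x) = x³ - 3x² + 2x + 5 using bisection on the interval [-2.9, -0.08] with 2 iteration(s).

f(x) = x³ - 3x² + 2x + 5
Initial interval: [-2.9, -0.08]

Iteration 1:
  c_1 = (-2.900000 + (-0.080000))/2 = -1.490000
  f(c_1) = f(-1.490000) = -7.948249
  f(a) × f(c) ≥ 0, new interval: [-1.490000, -0.080000]
Iteration 2:
  c_2 = (-1.490000 + (-0.080000))/2 = -0.785000
  f(c_2) = f(-0.785000) = 1.097588
  f(a) × f(c) < 0, new interval: [-1.490000, -0.785000]

After 2 iteration(s), the approximation is c_2 = -0.785000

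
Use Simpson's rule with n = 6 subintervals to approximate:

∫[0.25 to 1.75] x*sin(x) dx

f(x) = x*sin(x)
a = 0.25, b = 1.75, n = 6
h = (b - a)/n = 0.250000

Simpson's rule: (h/3)[f(x₀) + 4f(x₁) + 2f(x₂) + ... + f(xₙ)]

x_0 = 0.2500, f(x_0) = 0.061851, coefficient = 1
x_1 = 0.5000, f(x_1) = 0.239713, coefficient = 4
x_2 = 0.7500, f(x_2) = 0.511229, coefficient = 2
x_3 = 1.0000, f(x_3) = 0.841471, coefficient = 4
x_4 = 1.2500, f(x_4) = 1.186231, coefficient = 2
x_5 = 1.5000, f(x_5) = 1.496242, coefficient = 4
x_6 = 1.7500, f(x_6) = 1.721975, coefficient = 1

I ≈ (0.250000/3) × 15.488451 = 1.290704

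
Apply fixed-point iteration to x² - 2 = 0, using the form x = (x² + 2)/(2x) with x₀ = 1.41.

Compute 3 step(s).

Equation: x² - 2 = 0
Fixed-point form: x = (x² + 2)/(2x)
x₀ = 1.41

x_1 = g(1.410000) = 1.414220
x_2 = g(1.414220) = 1.414214
x_3 = g(1.414214) = 1.414214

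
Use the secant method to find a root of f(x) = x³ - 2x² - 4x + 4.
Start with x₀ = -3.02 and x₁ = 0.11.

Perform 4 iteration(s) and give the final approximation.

f(x) = x³ - 2x² - 4x + 4
x₀ = -3.02, x₁ = 0.11

Secant formula: x_{n+1} = x_n - f(x_n)(x_n - x_{n-1})/(f(x_n) - f(x_{n-1}))

Iteration 1:
  f(-3.020000) = -29.704408
  f(0.110000) = 3.537131
  x_2 = 0.110000 - 3.537131×(0.110000 - (-3.020000))/(3.537131 - (-29.704408))
       = -0.223054
Iteration 2:
  f(0.110000) = 3.537131
  f(-0.223054) = 4.781612
  x_3 = -0.223054 - 4.781612×(-0.223054 - 0.110000)/(4.781612 - 3.537131)
       = 1.056624
Iteration 3:
  f(-0.223054) = 4.781612
  f(1.056624) = -1.279731
  x_4 = 1.056624 - (-1.279731)×(1.056624 - (-0.223054))/(-1.279731 - 4.781612)
       = 0.786445
Iteration 4:
  f(1.056624) = -1.279731
  f(0.786445) = 0.103639
  x_5 = 0.786445 - 0.103639×(0.786445 - 1.056624)/(0.103639 - (-1.279731))
       = 0.806687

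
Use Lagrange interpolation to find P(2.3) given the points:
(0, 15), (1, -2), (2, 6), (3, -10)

Lagrange interpolation formula:
P(x) = Σ yᵢ × Lᵢ(x)
where Lᵢ(x) = Π_{j≠i} (x - xⱼ)/(xᵢ - xⱼ)

L_0(2.3) = (2.3 - 1)/(0 - 1) × (2.3 - 2)/(0 - 2) × (2.3 - 3)/(0 - 3) = 0.045500
L_1(2.3) = (2.3 - 0)/(1 - 0) × (2.3 - 2)/(1 - 2) × (2.3 - 3)/(1 - 3) = -0.241500
L_2(2.3) = (2.3 - 0)/(2 - 0) × (2.3 - 1)/(2 - 1) × (2.3 - 3)/(2 - 3) = 1.046500
L_3(2.3) = (2.3 - 0)/(3 - 0) × (2.3 - 1)/(3 - 1) × (2.3 - 2)/(3 - 2) = 0.149500

P(2.3) = 15×L_0(2.3) + (-2)×L_1(2.3) + 6×L_2(2.3) + (-10)×L_3(2.3)
P(2.3) = 5.949500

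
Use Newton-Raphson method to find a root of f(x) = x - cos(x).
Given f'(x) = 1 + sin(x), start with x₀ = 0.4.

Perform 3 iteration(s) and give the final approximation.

f(x) = x - cos(x)
f'(x) = 1 + sin(x)
x₀ = 0.4

Newton-Raphson formula: x_{n+1} = x_n - f(x_n)/f'(x_n)

Iteration 1:
  f(0.400000) = -0.521061
  f'(0.400000) = 1.389418
  x_1 = 0.400000 - (-0.521061)/1.389418 = 0.775021
Iteration 2:
  f(0.775021) = 0.060615
  f'(0.775021) = 1.699731
  x_2 = 0.775021 - 0.060615/1.699731 = 0.739360
Iteration 3:
  f(0.739360) = 0.000460
  f'(0.739360) = 1.673815
  x_3 = 0.739360 - 0.000460/1.673815 = 0.739085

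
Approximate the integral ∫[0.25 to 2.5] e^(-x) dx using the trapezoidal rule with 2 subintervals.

f(x) = e^(-x)
a = 0.25, b = 2.5, n = 2
h = (b - a)/n = 1.125000

Trapezoidal rule: (h/2)[f(x₀) + 2f(x₁) + 2f(x₂) + ... + f(xₙ)]

x_0 = 0.2500, f(x_0) = 0.778801, coefficient = 1
x_1 = 1.3750, f(x_1) = 0.252840, coefficient = 2
x_2 = 2.5000, f(x_2) = 0.082085, coefficient = 1

I ≈ (1.125000/2) × 1.366565 = 0.768693
Exact value: 0.696716
Error: 0.071977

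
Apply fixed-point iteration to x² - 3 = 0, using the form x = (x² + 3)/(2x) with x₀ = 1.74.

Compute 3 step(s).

Equation: x² - 3 = 0
Fixed-point form: x = (x² + 3)/(2x)
x₀ = 1.74

x_1 = g(1.740000) = 1.732069
x_2 = g(1.732069) = 1.732051
x_3 = g(1.732051) = 1.732051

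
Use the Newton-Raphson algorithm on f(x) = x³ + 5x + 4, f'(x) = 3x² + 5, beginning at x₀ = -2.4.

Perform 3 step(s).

f(x) = x³ + 5x + 4
f'(x) = 3x² + 5
x₀ = -2.4

Newton-Raphson formula: x_{n+1} = x_n - f(x_n)/f'(x_n)

Iteration 1:
  f(-2.400000) = -21.824000
  f'(-2.400000) = 22.280000
  x_1 = -2.400000 - (-21.824000)/22.280000 = -1.420467
Iteration 2:
  f(-1.420467) = -5.968447
  f'(-1.420467) = 11.053178
  x_2 = -1.420467 - (-5.968447)/11.053178 = -0.880491
Iteration 3:
  f(-0.880491) = -1.085069
  f'(-0.880491) = 7.325794
  x_3 = -0.880491 - (-1.085069)/7.325794 = -0.732375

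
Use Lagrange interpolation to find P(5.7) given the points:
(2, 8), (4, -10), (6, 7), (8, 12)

Lagrange interpolation formula:
P(x) = Σ yᵢ × Lᵢ(x)
where Lᵢ(x) = Π_{j≠i} (x - xⱼ)/(xᵢ - xⱼ)

L_0(5.7) = (5.7 - 4)/(2 - 4) × (5.7 - 6)/(2 - 6) × (5.7 - 8)/(2 - 8) = -0.024437
L_1(5.7) = (5.7 - 2)/(4 - 2) × (5.7 - 6)/(4 - 6) × (5.7 - 8)/(4 - 8) = 0.159562
L_2(5.7) = (5.7 - 2)/(6 - 2) × (5.7 - 4)/(6 - 4) × (5.7 - 8)/(6 - 8) = 0.904188
L_3(5.7) = (5.7 - 2)/(8 - 2) × (5.7 - 4)/(8 - 4) × (5.7 - 6)/(8 - 6) = -0.039312

P(5.7) = 8×L_0(5.7) + (-10)×L_1(5.7) + 7×L_2(5.7) + 12×L_3(5.7)
P(5.7) = 4.066438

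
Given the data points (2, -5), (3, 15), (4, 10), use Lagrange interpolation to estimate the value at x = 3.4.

Lagrange interpolation formula:
P(x) = Σ yᵢ × Lᵢ(x)
where Lᵢ(x) = Π_{j≠i} (x - xⱼ)/(xᵢ - xⱼ)

L_0(3.4) = (3.4 - 3)/(2 - 3) × (3.4 - 4)/(2 - 4) = -0.120000
L_1(3.4) = (3.4 - 2)/(3 - 2) × (3.4 - 4)/(3 - 4) = 0.840000
L_2(3.4) = (3.4 - 2)/(4 - 2) × (3.4 - 3)/(4 - 3) = 0.280000

P(3.4) = (-5)×L_0(3.4) + 15×L_1(3.4) + 10×L_2(3.4)
P(3.4) = 16.000000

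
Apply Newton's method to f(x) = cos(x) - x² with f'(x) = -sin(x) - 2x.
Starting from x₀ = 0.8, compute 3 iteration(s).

f(x) = cos(x) - x²
f'(x) = -sin(x) - 2x
x₀ = 0.8

Newton-Raphson formula: x_{n+1} = x_n - f(x_n)/f'(x_n)

Iteration 1:
  f(0.800000) = 0.056707
  f'(0.800000) = -2.317356
  x_1 = 0.800000 - 0.056707/(-2.317356) = 0.824470
Iteration 2:
  f(0.824470) = -0.000806
  f'(0.824470) = -2.383129
  x_2 = 0.824470 - (-0.000806)/(-2.383129) = 0.824132
Iteration 3:
  f(0.824132) = 0.000000
  f'(0.824132) = -2.382224
  x_3 = 0.824132 - 0.000000/(-2.382224) = 0.824132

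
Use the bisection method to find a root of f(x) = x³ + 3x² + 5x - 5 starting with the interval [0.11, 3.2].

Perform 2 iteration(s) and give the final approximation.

f(x) = x³ + 3x² + 5x - 5
Initial interval: [0.11, 3.2]

Iteration 1:
  c_1 = (0.110000 + 3.200000)/2 = 1.655000
  f(c_1) = f(1.655000) = 16.025161
  f(a) × f(c) < 0, new interval: [0.110000, 1.655000]
Iteration 2:
  c_2 = (0.110000 + 1.655000)/2 = 0.882500
  f(c_2) = f(0.882500) = 2.436215
  f(a) × f(c) < 0, new interval: [0.110000, 0.882500]

After 2 iteration(s), the approximation is c_2 = 0.882500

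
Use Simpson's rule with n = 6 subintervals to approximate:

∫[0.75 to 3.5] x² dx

f(x) = x²
a = 0.75, b = 3.5, n = 6
h = (b - a)/n = 0.458333

Simpson's rule: (h/3)[f(x₀) + 4f(x₁) + 2f(x₂) + ... + f(xₙ)]

x_0 = 0.7500, f(x_0) = 0.562500, coefficient = 1
x_1 = 1.2083, f(x_1) = 1.460069, coefficient = 4
x_2 = 1.6667, f(x_2) = 2.777778, coefficient = 2
x_3 = 2.1250, f(x_3) = 4.515625, coefficient = 4
x_4 = 2.5833, f(x_4) = 6.673611, coefficient = 2
x_5 = 3.0417, f(x_5) = 9.251736, coefficient = 4
x_6 = 3.5000, f(x_6) = 12.250000, coefficient = 1

I ≈ (0.458333/3) × 92.625000 = 14.151042
Exact value: 14.151042
Error: 0.000000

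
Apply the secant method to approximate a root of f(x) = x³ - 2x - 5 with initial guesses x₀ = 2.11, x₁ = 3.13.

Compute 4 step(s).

f(x) = x³ - 2x - 5
x₀ = 2.11, x₁ = 3.13

Secant formula: x_{n+1} = x_n - f(x_n)(x_n - x_{n-1})/(f(x_n) - f(x_{n-1}))

Iteration 1:
  f(2.110000) = 0.173931
  f(3.130000) = 19.404297
  x_2 = 3.130000 - 19.404297×(3.130000 - 2.110000)/(19.404297 - 0.173931)
       = 2.100775
Iteration 2:
  f(3.130000) = 19.404297
  f(2.100775) = 0.069701
  x_3 = 2.100775 - 0.069701×(2.100775 - 3.130000)/(0.069701 - 19.404297)
       = 2.097064
Iteration 3:
  f(2.100775) = 0.069701
  f(2.097064) = 0.028085
  x_4 = 2.097064 - 0.028085×(2.097064 - 2.100775)/(0.028085 - 0.069701)
       = 2.094560
Iteration 4:
  f(2.097064) = 0.028085
  f(2.094560) = 0.000098
  x_5 = 2.094560 - 0.000098×(2.094560 - 2.097064)/(0.000098 - 0.028085)
       = 2.094551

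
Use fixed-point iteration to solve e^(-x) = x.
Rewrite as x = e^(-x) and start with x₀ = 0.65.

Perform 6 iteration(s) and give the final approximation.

Equation: e^(-x) = x
Fixed-point form: x = e^(-x)
x₀ = 0.65

x_1 = g(0.650000) = 0.522046
x_2 = g(0.522046) = 0.593306
x_3 = g(0.593306) = 0.552498
x_4 = g(0.552498) = 0.575510
x_5 = g(0.575510) = 0.562418
x_6 = g(0.562418) = 0.569830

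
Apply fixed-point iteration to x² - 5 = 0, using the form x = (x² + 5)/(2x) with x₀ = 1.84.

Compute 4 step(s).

Equation: x² - 5 = 0
Fixed-point form: x = (x² + 5)/(2x)
x₀ = 1.84

x_1 = g(1.840000) = 2.278696
x_2 = g(2.278696) = 2.236467
x_3 = g(2.236467) = 2.236068
x_4 = g(2.236068) = 2.236068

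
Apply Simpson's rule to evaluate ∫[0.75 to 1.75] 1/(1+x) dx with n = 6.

f(x) = 1/(1+x)
a = 0.75, b = 1.75, n = 6
h = (b - a)/n = 0.166667

Simpson's rule: (h/3)[f(x₀) + 4f(x₁) + 2f(x₂) + ... + f(xₙ)]

x_0 = 0.7500, f(x_0) = 0.571429, coefficient = 1
x_1 = 0.9167, f(x_1) = 0.521739, coefficient = 4
x_2 = 1.0833, f(x_2) = 0.480000, coefficient = 2
x_3 = 1.2500, f(x_3) = 0.444444, coefficient = 4
x_4 = 1.4167, f(x_4) = 0.413793, coefficient = 2
x_5 = 1.5833, f(x_5) = 0.387097, coefficient = 4
x_6 = 1.7500, f(x_6) = 0.363636, coefficient = 1

I ≈ (0.166667/3) × 8.135773 = 0.451987
Exact value: 0.451985
Error: 0.000002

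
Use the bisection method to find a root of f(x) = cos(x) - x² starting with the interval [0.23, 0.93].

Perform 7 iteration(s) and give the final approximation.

f(x) = cos(x) - x²
Initial interval: [0.23, 0.93]

Iteration 1:
  c_1 = (0.230000 + 0.930000)/2 = 0.580000
  f(c_1) = f(0.580000) = 0.500063
  f(a) × f(c) ≥ 0, new interval: [0.580000, 0.930000]
Iteration 2:
  c_2 = (0.580000 + 0.930000)/2 = 0.755000
  f(c_2) = f(0.755000) = 0.158247
  f(a) × f(c) ≥ 0, new interval: [0.755000, 0.930000]
Iteration 3:
  c_3 = (0.755000 + 0.930000)/2 = 0.842500
  f(c_3) = f(0.842500) = -0.044207
  f(a) × f(c) < 0, new interval: [0.755000, 0.842500]
Iteration 4:
  c_4 = (0.755000 + 0.842500)/2 = 0.798750
  f(c_4) = f(0.798750) = 0.059601
  f(a) × f(c) ≥ 0, new interval: [0.798750, 0.842500]
Iteration 5:
  c_5 = (0.798750 + 0.842500)/2 = 0.820625
  f(c_5) = f(0.820625) = 0.008339
  f(a) × f(c) ≥ 0, new interval: [0.820625, 0.842500]
Iteration 6:
  c_6 = (0.820625 + 0.842500)/2 = 0.831562
  f(c_6) = f(0.831562) = -0.017774
  f(a) × f(c) < 0, new interval: [0.820625, 0.831562]
Iteration 7:
  c_7 = (0.820625 + 0.831562)/2 = 0.826094
  f(c_7) = f(0.826094) = -0.004678
  f(a) × f(c) < 0, new interval: [0.820625, 0.826094]

After 7 iteration(s), the approximation is c_7 = 0.826094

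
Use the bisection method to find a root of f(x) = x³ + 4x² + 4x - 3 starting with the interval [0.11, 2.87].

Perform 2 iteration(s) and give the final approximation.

f(x) = x³ + 4x² + 4x - 3
Initial interval: [0.11, 2.87]

Iteration 1:
  c_1 = (0.110000 + 2.870000)/2 = 1.490000
  f(c_1) = f(1.490000) = 15.148349
  f(a) × f(c) < 0, new interval: [0.110000, 1.490000]
Iteration 2:
  c_2 = (0.110000 + 1.490000)/2 = 0.800000
  f(c_2) = f(0.800000) = 3.272000
  f(a) × f(c) < 0, new interval: [0.110000, 0.800000]

After 2 iteration(s), the approximation is c_2 = 0.800000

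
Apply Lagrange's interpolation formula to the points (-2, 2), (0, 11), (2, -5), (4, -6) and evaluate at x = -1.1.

Lagrange interpolation formula:
P(x) = Σ yᵢ × Lᵢ(x)
where Lᵢ(x) = Π_{j≠i} (x - xⱼ)/(xᵢ - xⱼ)

L_0(-1.1) = (-1.1 - 0)/(-2 - 0) × (-1.1 - 2)/(-2 - 2) × (-1.1 - 4)/(-2 - 4) = 0.362313
L_1(-1.1) = (-1.1 - (-2))/(0 - (-2)) × (-1.1 - 2)/(0 - 2) × (-1.1 - 4)/(0 - 4) = 0.889312
L_2(-1.1) = (-1.1 - (-2))/(2 - (-2)) × (-1.1 - 0)/(2 - 0) × (-1.1 - 4)/(2 - 4) = -0.315562
L_3(-1.1) = (-1.1 - (-2))/(4 - (-2)) × (-1.1 - 0)/(4 - 0) × (-1.1 - 2)/(4 - 2) = 0.063938

P(-1.1) = 2×L_0(-1.1) + 11×L_1(-1.1) + (-5)×L_2(-1.1) + (-6)×L_3(-1.1)
P(-1.1) = 11.701250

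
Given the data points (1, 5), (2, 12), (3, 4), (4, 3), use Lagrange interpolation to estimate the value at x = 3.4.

Lagrange interpolation formula:
P(x) = Σ yᵢ × Lᵢ(x)
where Lᵢ(x) = Π_{j≠i} (x - xⱼ)/(xᵢ - xⱼ)

L_0(3.4) = (3.4 - 2)/(1 - 2) × (3.4 - 3)/(1 - 3) × (3.4 - 4)/(1 - 4) = 0.056000
L_1(3.4) = (3.4 - 1)/(2 - 1) × (3.4 - 3)/(2 - 3) × (3.4 - 4)/(2 - 4) = -0.288000
L_2(3.4) = (3.4 - 1)/(3 - 1) × (3.4 - 2)/(3 - 2) × (3.4 - 4)/(3 - 4) = 1.008000
L_3(3.4) = (3.4 - 1)/(4 - 1) × (3.4 - 2)/(4 - 2) × (3.4 - 3)/(4 - 3) = 0.224000

P(3.4) = 5×L_0(3.4) + 12×L_1(3.4) + 4×L_2(3.4) + 3×L_3(3.4)
P(3.4) = 1.528000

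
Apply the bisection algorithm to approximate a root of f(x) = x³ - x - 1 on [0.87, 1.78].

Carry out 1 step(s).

f(x) = x³ - x - 1
Initial interval: [0.87, 1.78]

Iteration 1:
  c_1 = (0.870000 + 1.780000)/2 = 1.325000
  f(c_1) = f(1.325000) = 0.001203
  f(a) × f(c) < 0, new interval: [0.870000, 1.325000]

After 1 iteration(s), the approximation is c_1 = 1.325000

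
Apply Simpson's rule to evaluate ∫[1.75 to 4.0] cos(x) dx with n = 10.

f(x) = cos(x)
a = 1.75, b = 4.0, n = 10
h = (b - a)/n = 0.225000

Simpson's rule: (h/3)[f(x₀) + 4f(x₁) + 2f(x₂) + ... + f(xₙ)]

x_0 = 1.7500, f(x_0) = -0.178246, coefficient = 1
x_1 = 1.9750, f(x_1) = -0.393287, coefficient = 4
x_2 = 2.2000, f(x_2) = -0.588501, coefficient = 2
x_3 = 2.4250, f(x_3) = -0.754048, coefficient = 4
x_4 = 2.6500, f(x_4) = -0.881582, coefficient = 2
x_5 = 2.8750, f(x_5) = -0.964674, coefficient = 4
x_6 = 3.1000, f(x_6) = -0.999135, coefficient = 2
x_7 = 3.3250, f(x_7) = -0.983228, coefficient = 4
x_8 = 3.5500, f(x_8) = -0.917755, coefficient = 2
x_9 = 3.7750, f(x_9) = -0.806015, coefficient = 4
x_10 = 4.0000, f(x_10) = -0.653644, coefficient = 1

I ≈ (0.225000/3) × -23.210845 = -1.740813
Exact value: -1.740788
Error: 0.000025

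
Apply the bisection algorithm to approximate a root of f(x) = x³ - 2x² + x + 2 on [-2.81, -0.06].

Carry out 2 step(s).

f(x) = x³ - 2x² + x + 2
Initial interval: [-2.81, -0.06]

Iteration 1:
  c_1 = (-2.810000 + (-0.060000))/2 = -1.435000
  f(c_1) = f(-1.435000) = -6.508438
  f(a) × f(c) ≥ 0, new interval: [-1.435000, -0.060000]
Iteration 2:
  c_2 = (-1.435000 + (-0.060000))/2 = -0.747500
  f(c_2) = f(-0.747500) = -0.282683
  f(a) × f(c) ≥ 0, new interval: [-0.747500, -0.060000]

After 2 iteration(s), the approximation is c_2 = -0.747500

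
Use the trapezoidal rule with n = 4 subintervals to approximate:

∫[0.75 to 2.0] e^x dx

f(x) = e^x
a = 0.75, b = 2.0, n = 4
h = (b - a)/n = 0.312500

Trapezoidal rule: (h/2)[f(x₀) + 2f(x₁) + 2f(x₂) + ... + f(xₙ)]

x_0 = 0.7500, f(x_0) = 2.117000, coefficient = 1
x_1 = 1.0625, f(x_1) = 2.893596, coefficient = 2
x_2 = 1.3750, f(x_2) = 3.955077, coefficient = 2
x_3 = 1.6875, f(x_3) = 5.405949, coefficient = 2
x_4 = 2.0000, f(x_4) = 7.389056, coefficient = 1

I ≈ (0.312500/2) × 34.015299 = 5.314891
Exact value: 5.272056
Error: 0.042834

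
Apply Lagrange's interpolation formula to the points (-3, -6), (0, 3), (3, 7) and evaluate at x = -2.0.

Lagrange interpolation formula:
P(x) = Σ yᵢ × Lᵢ(x)
where Lᵢ(x) = Π_{j≠i} (x - xⱼ)/(xᵢ - xⱼ)

L_0(-2.0) = (-2.0 - 0)/(-3 - 0) × (-2.0 - 3)/(-3 - 3) = 0.555556
L_1(-2.0) = (-2.0 - (-3))/(0 - (-3)) × (-2.0 - 3)/(0 - 3) = 0.555556
L_2(-2.0) = (-2.0 - (-3))/(3 - (-3)) × (-2.0 - 0)/(3 - 0) = -0.111111

P(-2.0) = (-6)×L_0(-2.0) + 3×L_1(-2.0) + 7×L_2(-2.0)
P(-2.0) = -2.444444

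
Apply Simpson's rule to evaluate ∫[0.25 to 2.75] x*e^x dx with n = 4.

f(x) = x*e^x
a = 0.25, b = 2.75, n = 4
h = (b - a)/n = 0.625000

Simpson's rule: (h/3)[f(x₀) + 4f(x₁) + 2f(x₂) + ... + f(xₙ)]

x_0 = 0.2500, f(x_0) = 0.321006, coefficient = 1
x_1 = 0.8750, f(x_1) = 2.099016, coefficient = 4
x_2 = 1.5000, f(x_2) = 6.722534, coefficient = 2
x_3 = 2.1250, f(x_3) = 17.792407, coefficient = 4
x_4 = 2.7500, f(x_4) = 43.017238, coefficient = 1

I ≈ (0.625000/3) × 136.349003 = 28.406042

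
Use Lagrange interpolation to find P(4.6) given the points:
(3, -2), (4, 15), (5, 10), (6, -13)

Lagrange interpolation formula:
P(x) = Σ yᵢ × Lᵢ(x)
where Lᵢ(x) = Π_{j≠i} (x - xⱼ)/(xᵢ - xⱼ)

L_0(4.6) = (4.6 - 4)/(3 - 4) × (4.6 - 5)/(3 - 5) × (4.6 - 6)/(3 - 6) = -0.056000
L_1(4.6) = (4.6 - 3)/(4 - 3) × (4.6 - 5)/(4 - 5) × (4.6 - 6)/(4 - 6) = 0.448000
L_2(4.6) = (4.6 - 3)/(5 - 3) × (4.6 - 4)/(5 - 4) × (4.6 - 6)/(5 - 6) = 0.672000
L_3(4.6) = (4.6 - 3)/(6 - 3) × (4.6 - 4)/(6 - 4) × (4.6 - 5)/(6 - 5) = -0.064000

P(4.6) = (-2)×L_0(4.6) + 15×L_1(4.6) + 10×L_2(4.6) + (-13)×L_3(4.6)
P(4.6) = 14.384000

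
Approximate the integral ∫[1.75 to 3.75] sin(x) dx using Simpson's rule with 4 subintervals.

f(x) = sin(x)
a = 1.75, b = 3.75, n = 4
h = (b - a)/n = 0.500000

Simpson's rule: (h/3)[f(x₀) + 4f(x₁) + 2f(x₂) + ... + f(xₙ)]

x_0 = 1.7500, f(x_0) = 0.983986, coefficient = 1
x_1 = 2.2500, f(x_1) = 0.778073, coefficient = 4
x_2 = 2.7500, f(x_2) = 0.381661, coefficient = 2
x_3 = 3.2500, f(x_3) = -0.108195, coefficient = 4
x_4 = 3.7500, f(x_4) = -0.571561, coefficient = 1

I ≈ (0.500000/3) × 3.855259 = 0.642543
Exact value: 0.642313
Error: 0.000230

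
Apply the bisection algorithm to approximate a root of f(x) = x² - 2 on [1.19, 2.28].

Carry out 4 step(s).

f(x) = x² - 2
Initial interval: [1.19, 2.28]

Iteration 1:
  c_1 = (1.190000 + 2.280000)/2 = 1.735000
  f(c_1) = f(1.735000) = 1.010225
  f(a) × f(c) < 0, new interval: [1.190000, 1.735000]
Iteration 2:
  c_2 = (1.190000 + 1.735000)/2 = 1.462500
  f(c_2) = f(1.462500) = 0.138906
  f(a) × f(c) < 0, new interval: [1.190000, 1.462500]
Iteration 3:
  c_3 = (1.190000 + 1.462500)/2 = 1.326250
  f(c_3) = f(1.326250) = -0.241061
  f(a) × f(c) ≥ 0, new interval: [1.326250, 1.462500]
Iteration 4:
  c_4 = (1.326250 + 1.462500)/2 = 1.394375
  f(c_4) = f(1.394375) = -0.055718
  f(a) × f(c) ≥ 0, new interval: [1.394375, 1.462500]

After 4 iteration(s), the approximation is c_4 = 1.394375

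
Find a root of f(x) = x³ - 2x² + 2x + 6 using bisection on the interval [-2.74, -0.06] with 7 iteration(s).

f(x) = x³ - 2x² + 2x + 6
Initial interval: [-2.74, -0.06]

Iteration 1:
  c_1 = (-2.740000 + (-0.060000))/2 = -1.400000
  f(c_1) = f(-1.400000) = -3.464000
  f(a) × f(c) ≥ 0, new interval: [-1.400000, -0.060000]
Iteration 2:
  c_2 = (-1.400000 + (-0.060000))/2 = -0.730000
  f(c_2) = f(-0.730000) = 3.085183
  f(a) × f(c) < 0, new interval: [-1.400000, -0.730000]
Iteration 3:
  c_3 = (-1.400000 + (-0.730000))/2 = -1.065000
  f(c_3) = f(-1.065000) = 0.393600
  f(a) × f(c) < 0, new interval: [-1.400000, -1.065000]
Iteration 4:
  c_4 = (-1.400000 + (-1.065000))/2 = -1.232500
  f(c_4) = f(-1.232500) = -1.375349
  f(a) × f(c) ≥ 0, new interval: [-1.232500, -1.065000]
Iteration 5:
  c_5 = (-1.232500 + (-1.065000))/2 = -1.148750
  f(c_5) = f(-1.148750) = -0.452674
  f(a) × f(c) ≥ 0, new interval: [-1.148750, -1.065000]
Iteration 6:
  c_6 = (-1.148750 + (-1.065000))/2 = -1.106875
  f(c_6) = f(-1.106875) = -0.020207
  f(a) × f(c) ≥ 0, new interval: [-1.106875, -1.065000]
Iteration 7:
  c_7 = (-1.106875 + (-1.065000))/2 = -1.085938
  f(c_7) = f(-1.085938) = 0.189002
  f(a) × f(c) < 0, new interval: [-1.106875, -1.085938]

After 7 iteration(s), the approximation is c_7 = -1.085938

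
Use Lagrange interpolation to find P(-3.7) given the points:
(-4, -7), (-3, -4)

Lagrange interpolation formula:
P(x) = Σ yᵢ × Lᵢ(x)
where Lᵢ(x) = Π_{j≠i} (x - xⱼ)/(xᵢ - xⱼ)

L_0(-3.7) = (-3.7 - (-3))/(-4 - (-3)) = 0.700000
L_1(-3.7) = (-3.7 - (-4))/(-3 - (-4)) = 0.300000

P(-3.7) = (-7)×L_0(-3.7) + (-4)×L_1(-3.7)
P(-3.7) = -6.100000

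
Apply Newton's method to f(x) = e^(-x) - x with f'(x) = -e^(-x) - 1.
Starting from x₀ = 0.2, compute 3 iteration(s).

f(x) = e^(-x) - x
f'(x) = -e^(-x) - 1
x₀ = 0.2

Newton-Raphson formula: x_{n+1} = x_n - f(x_n)/f'(x_n)

Iteration 1:
  f(0.200000) = 0.618731
  f'(0.200000) = -1.818731
  x_1 = 0.200000 - 0.618731/(-1.818731) = 0.540199
Iteration 2:
  f(0.540199) = 0.042433
  f'(0.540199) = -1.582632
  x_2 = 0.540199 - 0.042433/(-1.582632) = 0.567011
Iteration 3:
  f(0.567011) = 0.000208
  f'(0.567011) = -1.567218
  x_3 = 0.567011 - 0.000208/(-1.567218) = 0.567143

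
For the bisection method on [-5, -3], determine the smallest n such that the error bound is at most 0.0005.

We need (b-a)/2^n ≤ 0.0005
(-3 - (-5))/2^n ≤ 0.0005
2/2^n ≤ 0.0005
2^n ≥ 4000
n ≥ log₂(4000) = 11.97
n ≥ 12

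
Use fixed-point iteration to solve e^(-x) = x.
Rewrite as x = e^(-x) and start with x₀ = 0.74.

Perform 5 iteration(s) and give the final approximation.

Equation: e^(-x) = x
Fixed-point form: x = e^(-x)
x₀ = 0.74

x_1 = g(0.740000) = 0.477114
x_2 = g(0.477114) = 0.620572
x_3 = g(0.620572) = 0.537637
x_4 = g(0.537637) = 0.584127
x_5 = g(0.584127) = 0.557592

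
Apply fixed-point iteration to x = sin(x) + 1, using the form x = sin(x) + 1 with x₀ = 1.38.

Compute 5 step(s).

Equation: x = sin(x) + 1
Fixed-point form: x = sin(x) + 1
x₀ = 1.38

x_1 = g(1.380000) = 1.981854
x_2 = g(1.981854) = 1.916699
x_3 = g(1.916699) = 1.940770
x_4 = g(1.940770) = 1.932337
x_5 = g(1.932337) = 1.935353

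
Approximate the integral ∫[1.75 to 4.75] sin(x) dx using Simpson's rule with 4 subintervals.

f(x) = sin(x)
a = 1.75, b = 4.75, n = 4
h = (b - a)/n = 0.750000

Simpson's rule: (h/3)[f(x₀) + 4f(x₁) + 2f(x₂) + ... + f(xₙ)]

x_0 = 1.7500, f(x_0) = 0.983986, coefficient = 1
x_1 = 2.5000, f(x_1) = 0.598472, coefficient = 4
x_2 = 3.2500, f(x_2) = -0.108195, coefficient = 2
x_3 = 4.0000, f(x_3) = -0.756802, coefficient = 4
x_4 = 4.7500, f(x_4) = -0.999293, coefficient = 1

I ≈ (0.750000/3) × -0.865019 = -0.216255
Exact value: -0.215848
Error: 0.000406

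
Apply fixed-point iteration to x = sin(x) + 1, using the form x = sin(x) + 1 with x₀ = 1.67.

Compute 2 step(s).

Equation: x = sin(x) + 1
Fixed-point form: x = sin(x) + 1
x₀ = 1.67

x_1 = g(1.670000) = 1.995083
x_2 = g(1.995083) = 1.911332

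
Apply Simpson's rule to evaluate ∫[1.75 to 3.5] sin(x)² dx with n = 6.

f(x) = sin(x)²
a = 1.75, b = 3.5, n = 6
h = (b - a)/n = 0.291667

Simpson's rule: (h/3)[f(x₀) + 4f(x₁) + 2f(x₂) + ... + f(xₙ)]

x_0 = 1.7500, f(x_0) = 0.968228, coefficient = 1
x_1 = 2.0417, f(x_1) = 0.794191, coefficient = 4
x_2 = 2.3333, f(x_2) = 0.522853, coefficient = 2
x_3 = 2.6250, f(x_3) = 0.243957, coefficient = 4
x_4 = 2.9167, f(x_4) = 0.049744, coefficient = 2
x_5 = 3.2083, f(x_5) = 0.004448, coefficient = 4
x_6 = 3.5000, f(x_6) = 0.123049, coefficient = 1

I ≈ (0.291667/3) × 6.406855 = 0.622889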